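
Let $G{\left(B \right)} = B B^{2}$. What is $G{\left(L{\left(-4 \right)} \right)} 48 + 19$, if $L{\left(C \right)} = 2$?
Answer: $403$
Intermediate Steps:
$G{\left(B \right)} = B^{3}$
$G{\left(L{\left(-4 \right)} \right)} 48 + 19 = 2^{3} \cdot 48 + 19 = 8 \cdot 48 + 19 = 384 + 19 = 403$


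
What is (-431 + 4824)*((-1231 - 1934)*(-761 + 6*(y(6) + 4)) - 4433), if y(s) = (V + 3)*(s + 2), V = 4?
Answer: 5555967676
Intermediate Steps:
y(s) = 14 + 7*s (y(s) = (4 + 3)*(s + 2) = 7*(2 + s) = 14 + 7*s)
(-431 + 4824)*((-1231 - 1934)*(-761 + 6*(y(6) + 4)) - 4433) = (-431 + 4824)*((-1231 - 1934)*(-761 + 6*((14 + 7*6) + 4)) - 4433) = 4393*(-3165*(-761 + 6*((14 + 42) + 4)) - 4433) = 4393*(-3165*(-761 + 6*(56 + 4)) - 4433) = 4393*(-3165*(-761 + 6*60) - 4433) = 4393*(-3165*(-761 + 360) - 4433) = 4393*(-3165*(-401) - 4433) = 4393*(1269165 - 4433) = 4393*1264732 = 5555967676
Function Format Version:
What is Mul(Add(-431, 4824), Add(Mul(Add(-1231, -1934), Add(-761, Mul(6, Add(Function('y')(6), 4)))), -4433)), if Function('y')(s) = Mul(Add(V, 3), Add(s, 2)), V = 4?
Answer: 5555967676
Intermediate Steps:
Function('y')(s) = Add(14, Mul(7, s)) (Function('y')(s) = Mul(Add(4, 3), Add(s, 2)) = Mul(7, Add(2, s)) = Add(14, Mul(7, s)))
Mul(Add(-431, 4824), Add(Mul(Add(-1231, -1934), Add(-761, Mul(6, Add(Function('y')(6), 4)))), -4433)) = Mul(Add(-431, 4824), Add(Mul(Add(-1231, -1934), Add(-761, Mul(6, Add(Add(14, Mul(7, 6)), 4)))), -4433)) = Mul(4393, Add(Mul(-3165, Add(-761, Mul(6, Add(Add(14, 42), 4)))), -4433)) = Mul(4393, Add(Mul(-3165, Add(-761, Mul(6, Add(56, 4)))), -4433)) = Mul(4393, Add(Mul(-3165, Add(-761, Mul(6, 60))), -4433)) = Mul(4393, Add(Mul(-3165, Add(-761, 360)), -4433)) = Mul(4393, Add(Mul(-3165, -401), -4433)) = Mul(4393, Add(1269165, -4433)) = Mul(4393, 1264732) = 5555967676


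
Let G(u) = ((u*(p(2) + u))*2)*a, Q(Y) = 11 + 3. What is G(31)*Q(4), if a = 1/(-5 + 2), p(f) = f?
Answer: -9548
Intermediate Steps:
Q(Y) = 14
a = -1/3 (a = 1/(-3) = -1/3 ≈ -0.33333)
G(u) = -2*u*(2 + u)/3 (G(u) = ((u*(2 + u))*2)*(-1/3) = (2*u*(2 + u))*(-1/3) = -2*u*(2 + u)/3)
G(31)*Q(4) = -2/3*31*(2 + 31)*14 = -2/3*31*33*14 = -682*14 = -9548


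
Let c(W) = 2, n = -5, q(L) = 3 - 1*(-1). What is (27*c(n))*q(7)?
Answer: 216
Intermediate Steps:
q(L) = 4 (q(L) = 3 + 1 = 4)
(27*c(n))*q(7) = (27*2)*4 = 54*4 = 216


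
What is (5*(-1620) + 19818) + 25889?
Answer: 37607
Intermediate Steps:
(5*(-1620) + 19818) + 25889 = (-8100 + 19818) + 25889 = 11718 + 25889 = 37607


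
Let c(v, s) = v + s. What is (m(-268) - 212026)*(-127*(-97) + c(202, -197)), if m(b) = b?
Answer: -2616311256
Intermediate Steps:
c(v, s) = s + v
(m(-268) - 212026)*(-127*(-97) + c(202, -197)) = (-268 - 212026)*(-127*(-97) + (-197 + 202)) = -212294*(12319 + 5) = -212294*12324 = -2616311256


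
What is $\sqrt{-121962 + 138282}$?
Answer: $8 \sqrt{255} \approx 127.75$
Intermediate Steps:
$\sqrt{-121962 + 138282} = \sqrt{16320} = 8 \sqrt{255}$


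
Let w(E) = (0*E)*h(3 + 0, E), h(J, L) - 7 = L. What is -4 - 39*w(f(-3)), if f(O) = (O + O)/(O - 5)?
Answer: -4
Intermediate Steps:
f(O) = 2*O/(-5 + O) (f(O) = (2*O)/(-5 + O) = 2*O/(-5 + O))
h(J, L) = 7 + L
w(E) = 0 (w(E) = (0*E)*(7 + E) = 0*(7 + E) = 0)
-4 - 39*w(f(-3)) = -4 - 39*0 = -4 + 0 = -4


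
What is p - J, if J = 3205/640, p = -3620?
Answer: -464001/128 ≈ -3625.0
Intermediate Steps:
J = 641/128 (J = 3205*(1/640) = 641/128 ≈ 5.0078)
p - J = -3620 - 1*641/128 = -3620 - 641/128 = -464001/128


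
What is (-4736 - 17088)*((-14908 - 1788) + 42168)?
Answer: -555900928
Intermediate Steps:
(-4736 - 17088)*((-14908 - 1788) + 42168) = -21824*(-16696 + 42168) = -21824*25472 = -555900928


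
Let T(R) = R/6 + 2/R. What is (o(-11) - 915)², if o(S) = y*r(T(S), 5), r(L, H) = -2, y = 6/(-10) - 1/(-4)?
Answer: 83594449/100 ≈ 8.3594e+5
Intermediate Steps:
T(R) = 2/R + R/6 (T(R) = R*(⅙) + 2/R = R/6 + 2/R = 2/R + R/6)
y = -7/20 (y = 6*(-⅒) - 1*(-¼) = -⅗ + ¼ = -7/20 ≈ -0.35000)
o(S) = 7/10 (o(S) = -7/20*(-2) = 7/10)
(o(-11) - 915)² = (7/10 - 915)² = (-9143/10)² = 83594449/100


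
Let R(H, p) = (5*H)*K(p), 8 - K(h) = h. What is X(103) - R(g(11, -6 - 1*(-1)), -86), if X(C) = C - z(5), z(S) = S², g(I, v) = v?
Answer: 2428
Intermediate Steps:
K(h) = 8 - h
X(C) = -25 + C (X(C) = C - 1*5² = C - 1*25 = C - 25 = -25 + C)
R(H, p) = 5*H*(8 - p) (R(H, p) = (5*H)*(8 - p) = 5*H*(8 - p))
X(103) - R(g(11, -6 - 1*(-1)), -86) = (-25 + 103) - 5*(-6 - 1*(-1))*(8 - 1*(-86)) = 78 - 5*(-6 + 1)*(8 + 86) = 78 - 5*(-5)*94 = 78 - 1*(-2350) = 78 + 2350 = 2428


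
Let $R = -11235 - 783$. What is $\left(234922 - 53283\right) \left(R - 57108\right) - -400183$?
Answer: $-12555577331$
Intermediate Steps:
$R = -12018$
$\left(234922 - 53283\right) \left(R - 57108\right) - -400183 = \left(234922 - 53283\right) \left(-12018 - 57108\right) - -400183 = 181639 \left(-69126\right) + 400183 = -12555977514 + 400183 = -12555577331$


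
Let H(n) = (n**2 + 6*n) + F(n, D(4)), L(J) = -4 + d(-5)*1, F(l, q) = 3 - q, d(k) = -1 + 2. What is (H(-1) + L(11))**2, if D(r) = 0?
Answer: 25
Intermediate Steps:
d(k) = 1
L(J) = -3 (L(J) = -4 + 1*1 = -4 + 1 = -3)
H(n) = 3 + n**2 + 6*n (H(n) = (n**2 + 6*n) + (3 - 1*0) = (n**2 + 6*n) + (3 + 0) = (n**2 + 6*n) + 3 = 3 + n**2 + 6*n)
(H(-1) + L(11))**2 = ((3 + (-1)**2 + 6*(-1)) - 3)**2 = ((3 + 1 - 6) - 3)**2 = (-2 - 3)**2 = (-5)**2 = 25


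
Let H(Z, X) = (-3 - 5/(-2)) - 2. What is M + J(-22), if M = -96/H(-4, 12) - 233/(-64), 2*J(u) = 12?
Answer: 15373/320 ≈ 48.041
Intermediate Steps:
H(Z, X) = -5/2 (H(Z, X) = (-3 - 5*(-½)) - 2 = (-3 + 5/2) - 2 = -½ - 2 = -5/2)
J(u) = 6 (J(u) = (½)*12 = 6)
M = 13453/320 (M = -96/(-5/2) - 233/(-64) = -96*(-⅖) - 233*(-1/64) = 192/5 + 233/64 = 13453/320 ≈ 42.041)
M + J(-22) = 13453/320 + 6 = 15373/320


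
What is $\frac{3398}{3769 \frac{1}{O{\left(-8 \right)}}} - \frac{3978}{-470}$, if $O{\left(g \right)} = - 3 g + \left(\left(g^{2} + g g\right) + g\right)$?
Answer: $\frac{122484861}{885715} \approx 138.29$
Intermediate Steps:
$O{\left(g \right)} = - 2 g + 2 g^{2}$ ($O{\left(g \right)} = - 3 g + \left(\left(g^{2} + g^{2}\right) + g\right) = - 3 g + \left(2 g^{2} + g\right) = - 3 g + \left(g + 2 g^{2}\right) = - 2 g + 2 g^{2}$)
$\frac{3398}{3769 \frac{1}{O{\left(-8 \right)}}} - \frac{3978}{-470} = \frac{3398}{3769 \frac{1}{2 \left(-8\right) \left(-1 - 8\right)}} - \frac{3978}{-470} = \frac{3398}{3769 \frac{1}{2 \left(-8\right) \left(-9\right)}} - - \frac{1989}{235} = \frac{3398}{3769 \cdot \frac{1}{144}} + \frac{1989}{235} = \frac{3398}{\frac{3769}{144}} + \frac{1989}{235} = 3398 \cdot \frac{144}{3769} + \frac{1989}{235} = \frac{489312}{3769} + \frac{1989}{235} = \frac{122484861}{885715}$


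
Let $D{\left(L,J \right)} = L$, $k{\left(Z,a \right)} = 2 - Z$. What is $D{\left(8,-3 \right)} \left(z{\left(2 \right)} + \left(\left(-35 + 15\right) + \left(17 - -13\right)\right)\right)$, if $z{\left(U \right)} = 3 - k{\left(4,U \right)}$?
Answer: $120$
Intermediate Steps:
$z{\left(U \right)} = 5$ ($z{\left(U \right)} = 3 - \left(2 - 4\right) = 3 - -2 = 3 + 2 = 5$)
$D{\left(8,-3 \right)} \left(z{\left(2 \right)} + \left(\left(-35 + 15\right) + \left(17 - -13\right)\right)\right) = 8 \left(5 + \left(\left(-35 + 15\right) + \left(17 - -13\right)\right)\right) = 8 \left(5 + \left(-20 + \left(17 + 13\right)\right)\right) = 8 \left(5 + \left(-20 + 30\right)\right) = 8 \left(5 + 10\right) = 8 \cdot 15 = 120$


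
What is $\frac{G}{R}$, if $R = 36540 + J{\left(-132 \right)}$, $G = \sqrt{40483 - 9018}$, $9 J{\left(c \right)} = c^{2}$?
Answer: $\frac{\sqrt{31465}}{38476} \approx 0.0046102$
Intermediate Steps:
$J{\left(c \right)} = \frac{c^{2}}{9}$
$G = \sqrt{31465} \approx 177.38$
$R = 38476$ ($R = 36540 + \frac{\left(-132\right)^{2}}{9} = 36540 + \frac{1}{9} \cdot 17424 = 36540 + 1936 = 38476$)
$\frac{G}{R} = \frac{\sqrt{31465}}{38476}$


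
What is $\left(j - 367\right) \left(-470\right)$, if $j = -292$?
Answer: $309730$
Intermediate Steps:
$\left(j - 367\right) \left(-470\right) = \left(-292 - 367\right) \left(-470\right) = \left(-659\right) \left(-470\right) = 309730$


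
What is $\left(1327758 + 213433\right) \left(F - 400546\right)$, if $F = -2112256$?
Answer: $-3872707827182$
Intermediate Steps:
$\left(1327758 + 213433\right) \left(F - 400546\right) = \left(1327758 + 213433\right) \left(-2112256 - 400546\right) = 1541191 \left(-2512802\right) = -3872707827182$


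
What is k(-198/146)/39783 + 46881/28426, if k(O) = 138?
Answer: 622996537/376957186 ≈ 1.6527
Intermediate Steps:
k(-198/146)/39783 + 46881/28426 = 138/39783 + 46881/28426 = 138*(1/39783) + 46881*(1/28426) = 46/13261 + 46881/28426 = 622996537/376957186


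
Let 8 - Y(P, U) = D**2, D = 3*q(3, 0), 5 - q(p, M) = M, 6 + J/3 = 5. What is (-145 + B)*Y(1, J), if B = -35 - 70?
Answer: 54250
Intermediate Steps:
J = -3 (J = -18 + 3*5 = -18 + 15 = -3)
B = -105
q(p, M) = 5 - M
D = 15 (D = 3*(5 - 1*0) = 3*(5 + 0) = 3*5 = 15)
Y(P, U) = -217 (Y(P, U) = 8 - 1*15**2 = 8 - 1*225 = 8 - 225 = -217)
(-145 + B)*Y(1, J) = (-145 - 105)*(-217) = -250*(-217) = 54250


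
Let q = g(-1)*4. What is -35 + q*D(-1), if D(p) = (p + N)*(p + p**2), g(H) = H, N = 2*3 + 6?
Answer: -35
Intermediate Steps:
N = 12 (N = 6 + 6 = 12)
D(p) = (12 + p)*(p + p**2) (D(p) = (p + 12)*(p + p**2) = (12 + p)*(p + p**2))
q = -4 (q = -1*4 = -4)
-35 + q*D(-1) = -35 - (-4)*(12 + (-1)**2 + 13*(-1)) = -35 - (-4)*(12 + 1 - 13) = -35 - (-4)*0 = -35 - 4*0 = -35 + 0 = -35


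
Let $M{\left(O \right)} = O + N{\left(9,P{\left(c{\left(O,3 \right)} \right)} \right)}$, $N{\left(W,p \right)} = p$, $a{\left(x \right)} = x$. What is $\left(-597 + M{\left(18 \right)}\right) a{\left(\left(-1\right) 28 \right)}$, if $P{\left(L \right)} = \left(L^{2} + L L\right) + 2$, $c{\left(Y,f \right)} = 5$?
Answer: $14756$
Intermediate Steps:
$P{\left(L \right)} = 2 + 2 L^{2}$ ($P{\left(L \right)} = \left(L^{2} + L^{2}\right) + 2 = 2 L^{2} + 2 = 2 + 2 L^{2}$)
$M{\left(O \right)} = 52 + O$ ($M{\left(O \right)} = O + \left(2 + 2 \cdot 5^{2}\right) = O + \left(2 + 2 \cdot 25\right) = O + \left(2 + 50\right) = O + 52 = 52 + O$)
$\left(-597 + M{\left(18 \right)}\right) a{\left(\left(-1\right) 28 \right)} = \left(-597 + \left(52 + 18\right)\right) \left(\left(-1\right) 28\right) = \left(-597 + 70\right) \left(-28\right) = \left(-527\right) \left(-28\right) = 14756$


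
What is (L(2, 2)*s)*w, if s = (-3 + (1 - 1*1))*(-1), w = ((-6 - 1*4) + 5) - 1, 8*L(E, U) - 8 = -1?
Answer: -63/4 ≈ -15.750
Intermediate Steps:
L(E, U) = 7/8 (L(E, U) = 1 + (⅛)*(-1) = 1 - ⅛ = 7/8)
w = -6 (w = ((-6 - 4) + 5) - 1 = (-10 + 5) - 1 = -5 - 1 = -6)
s = 3 (s = (-3 + (1 - 1))*(-1) = (-3 + 0)*(-1) = -3*(-1) = 3)
(L(2, 2)*s)*w = ((7/8)*3)*(-6) = (21/8)*(-6) = -63/4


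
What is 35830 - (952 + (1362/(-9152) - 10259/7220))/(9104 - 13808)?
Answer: 464043333089153/12951178240 ≈ 35830.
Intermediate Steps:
35830 - (952 + (1362/(-9152) - 10259/7220))/(9104 - 13808) = 35830 - (952 + (1362*(-1/9152) - 10259*1/7220))/(-4704) = 35830 - (952 + (-681/4576 - 10259/7220))*(-1)/4704 = 35830 - (952 - 12965501/8259680)*(-1)/4704 = 35830 - 7850249859*(-1)/(8259680*4704) = 35830 - 1*(-2616749953/12951178240) = 35830 + 2616749953/12951178240 = 464043333089153/12951178240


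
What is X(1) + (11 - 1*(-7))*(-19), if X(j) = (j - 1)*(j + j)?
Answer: -342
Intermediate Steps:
X(j) = 2*j*(-1 + j) (X(j) = (-1 + j)*(2*j) = 2*j*(-1 + j))
X(1) + (11 - 1*(-7))*(-19) = 2*1*(-1 + 1) + (11 - 1*(-7))*(-19) = 2*1*0 + (11 + 7)*(-19) = 0 + 18*(-19) = 0 - 342 = -342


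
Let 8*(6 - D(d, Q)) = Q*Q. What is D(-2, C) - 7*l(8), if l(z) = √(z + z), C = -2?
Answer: -45/2 ≈ -22.500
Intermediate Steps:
l(z) = √2*√z (l(z) = √(2*z) = √2*√z)
D(d, Q) = 6 - Q²/8 (D(d, Q) = 6 - Q*Q/8 = 6 - Q²/8)
D(-2, C) - 7*l(8) = (6 - ⅛*(-2)²) - 7*√2*√8 = (6 - ⅛*4) - 7*√2*2*√2 = (6 - ½) - 7*4 = 11/2 - 28 = -45/2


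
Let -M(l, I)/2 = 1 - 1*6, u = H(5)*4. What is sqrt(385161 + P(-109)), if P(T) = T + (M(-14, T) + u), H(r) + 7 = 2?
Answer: 7*sqrt(7858) ≈ 620.52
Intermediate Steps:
H(r) = -5 (H(r) = -7 + 2 = -5)
u = -20 (u = -5*4 = -20)
M(l, I) = 10 (M(l, I) = -2*(1 - 1*6) = -2*(1 - 6) = -2*(-5) = 10)
P(T) = -10 + T (P(T) = T + (10 - 20) = T - 10 = -10 + T)
sqrt(385161 + P(-109)) = sqrt(385161 + (-10 - 109)) = sqrt(385161 - 119) = sqrt(385042) = 7*sqrt(7858)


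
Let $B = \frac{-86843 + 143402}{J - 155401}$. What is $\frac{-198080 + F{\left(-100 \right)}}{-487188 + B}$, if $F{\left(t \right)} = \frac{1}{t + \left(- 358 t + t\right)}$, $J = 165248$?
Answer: $\frac{23145859282051}{56927766300400} \approx 0.40658$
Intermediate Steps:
$B = \frac{56559}{9847}$ ($B = \frac{-86843 + 143402}{165248 - 155401} = \frac{56559}{9847} \approx 5.7438$)
$F{\left(t \right)} = - \frac{1}{356 t}$ ($F{\left(t \right)} = \frac{1}{t - 357 t} = \frac{1}{\left(-356\right) t} = - \frac{1}{356 t}$)
$\frac{-198080 + F{\left(-100 \right)}}{-487188 + B} = \frac{-198080 - \frac{1}{356 \left(-100\right)}}{-487188 + \frac{56559}{9847}} = \frac{-198080 - - \frac{1}{35600}}{- \frac{4797283677}{9847}} = \left(-198080 + \frac{1}{35600}\right) \left(- \frac{9847}{4797283677}\right) = \left(- \frac{7051647999}{35600}\right) \left(- \frac{9847}{4797283677}\right) = \frac{23145859282051}{56927766300400}$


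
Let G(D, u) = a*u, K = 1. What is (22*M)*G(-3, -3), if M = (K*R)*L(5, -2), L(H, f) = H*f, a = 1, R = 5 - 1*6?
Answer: -660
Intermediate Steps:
R = -1 (R = 5 - 6 = -1)
G(D, u) = u (G(D, u) = 1*u = u)
M = 10 (M = (1*(-1))*(5*(-2)) = -1*(-10) = 10)
(22*M)*G(-3, -3) = (22*10)*(-3) = 220*(-3) = -660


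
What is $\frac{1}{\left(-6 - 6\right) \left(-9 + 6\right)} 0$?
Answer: $0$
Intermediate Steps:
$\frac{1}{\left(-6 - 6\right) \left(-9 + 6\right)} 0 = \frac{1}{\left(-12\right) \left(-3\right)} 0 = \left(- \frac{1}{12}\right) \left(- \frac{1}{3}\right) 0 = \frac{1}{36} \cdot 0 = 0$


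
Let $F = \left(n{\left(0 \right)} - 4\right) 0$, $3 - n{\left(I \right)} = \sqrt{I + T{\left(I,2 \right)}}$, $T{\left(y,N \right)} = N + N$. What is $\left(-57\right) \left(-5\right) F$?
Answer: $0$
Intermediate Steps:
$T{\left(y,N \right)} = 2 N$
$n{\left(I \right)} = 3 - \sqrt{4 + I}$ ($n{\left(I \right)} = 3 - \sqrt{I + 2 \cdot 2} = 3 - \sqrt{I + 4} = 3 - \sqrt{4 + I}$)
$F = 0$ ($F = \left(\left(3 - \sqrt{4 + 0}\right) - 4\right) 0 = \left(\left(3 - \sqrt{4}\right) - 4\right) 0 = \left(\left(3 - 2\right) - 4\right) 0 = \left(1 - 4\right) 0 = \left(-3\right) 0 = 0$)
$\left(-57\right) \left(-5\right) F = \left(-57\right) \left(-5\right) 0 = 285 \cdot 0 = 0$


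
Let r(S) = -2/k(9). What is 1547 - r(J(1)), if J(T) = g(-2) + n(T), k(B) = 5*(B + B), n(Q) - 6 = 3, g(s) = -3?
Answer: 69616/45 ≈ 1547.0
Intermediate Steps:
n(Q) = 9 (n(Q) = 6 + 3 = 9)
k(B) = 10*B (k(B) = 5*(2*B) = 10*B)
J(T) = 6 (J(T) = -3 + 9 = 6)
r(S) = -1/45 (r(S) = -2/(10*9) = -2/90 = -2*1/90 = -1/45)
1547 - r(J(1)) = 1547 - 1*(-1/45) = 1547 + 1/45 = 69616/45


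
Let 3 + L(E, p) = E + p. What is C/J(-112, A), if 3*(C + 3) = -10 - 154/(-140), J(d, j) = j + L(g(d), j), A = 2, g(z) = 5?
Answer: -179/180 ≈ -0.99444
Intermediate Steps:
L(E, p) = -3 + E + p (L(E, p) = -3 + (E + p) = -3 + E + p)
J(d, j) = 2 + 2*j (J(d, j) = j + (-3 + 5 + j) = j + (2 + j) = 2 + 2*j)
C = -179/30 (C = -3 + (-10 - 154/(-140))/3 = -3 + (-10 - 154*(-1/140))/3 = -3 + (-10 + 11/10)/3 = -3 + (⅓)*(-89/10) = -3 - 89/30 = -179/30 ≈ -5.9667)
C/J(-112, A) = -179/(30*(2 + 2*2)) = -179/(30*(2 + 4)) = -179/30/6 = -179/30*⅙ = -179/180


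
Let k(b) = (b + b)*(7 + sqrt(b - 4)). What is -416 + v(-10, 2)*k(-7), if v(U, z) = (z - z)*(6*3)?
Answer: -416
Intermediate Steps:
v(U, z) = 0 (v(U, z) = 0*18 = 0)
k(b) = 2*b*(7 + sqrt(-4 + b)) (k(b) = (2*b)*(7 + sqrt(-4 + b)) = 2*b*(7 + sqrt(-4 + b)))
-416 + v(-10, 2)*k(-7) = -416 + 0*(2*(-7)*(7 + sqrt(-4 - 7))) = -416 + 0*(2*(-7)*(7 + sqrt(-11))) = -416 + 0*(2*(-7)*(7 + I*sqrt(11))) = -416 + 0*(-98 - 14*I*sqrt(11)) = -416 + 0 = -416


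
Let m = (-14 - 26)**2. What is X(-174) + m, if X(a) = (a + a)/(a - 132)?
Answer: 81658/51 ≈ 1601.1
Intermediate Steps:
m = 1600 (m = (-40)**2 = 1600)
X(a) = 2*a/(-132 + a) (X(a) = (2*a)/(-132 + a) = 2*a/(-132 + a))
X(-174) + m = 2*(-174)/(-132 - 174) + 1600 = 2*(-174)/(-306) + 1600 = 2*(-174)*(-1/306) + 1600 = 58/51 + 1600 = 81658/51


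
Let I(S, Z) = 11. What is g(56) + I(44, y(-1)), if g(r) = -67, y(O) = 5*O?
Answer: -56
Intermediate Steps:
g(56) + I(44, y(-1)) = -67 + 11 = -56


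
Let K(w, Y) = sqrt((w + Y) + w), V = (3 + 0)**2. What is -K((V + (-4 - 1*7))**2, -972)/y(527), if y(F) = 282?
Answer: -I*sqrt(241)/141 ≈ -0.1101*I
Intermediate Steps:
V = 9 (V = 3**2 = 9)
K(w, Y) = sqrt(Y + 2*w) (K(w, Y) = sqrt((Y + w) + w) = sqrt(Y + 2*w))
-K((V + (-4 - 1*7))**2, -972)/y(527) = -sqrt(-972 + 2*(9 + (-4 - 1*7))**2)/282 = -sqrt(-972 + 2*(9 + (-4 - 7))**2)/282 = -sqrt(-972 + 2*(9 - 11)**2)/282 = -sqrt(-972 + 2*(-2)**2)/282 = -sqrt(-972 + 2*4)/282 = -sqrt(-972 + 8)/282 = -sqrt(-964)/282 = -2*I*sqrt(241)/282 = -I*sqrt(241)/141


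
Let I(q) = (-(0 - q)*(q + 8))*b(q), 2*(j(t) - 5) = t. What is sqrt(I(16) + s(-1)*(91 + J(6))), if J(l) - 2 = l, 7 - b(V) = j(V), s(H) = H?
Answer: 3*I*sqrt(267) ≈ 49.02*I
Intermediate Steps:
j(t) = 5 + t/2
b(V) = 2 - V/2 (b(V) = 7 - (5 + V/2) = 7 + (-5 - V/2) = 2 - V/2)
J(l) = 2 + l
I(q) = q*(2 - q/2)*(8 + q) (I(q) = (-(0 - q)*(q + 8))*(2 - q/2) = (-(-q)*(8 + q))*(2 - q/2) = (-(-1)*q*(8 + q))*(2 - q/2) = (q*(8 + q))*(2 - q/2) = q*(2 - q/2)*(8 + q))
sqrt(I(16) + s(-1)*(91 + J(6))) = sqrt(-1/2*16*(-4 + 16)*(8 + 16) - (91 + (2 + 6))) = sqrt(-1/2*16*12*24 - (91 + 8)) = sqrt(-2304 - 1*99) = sqrt(-2304 - 99) = sqrt(-2403) = 3*I*sqrt(267)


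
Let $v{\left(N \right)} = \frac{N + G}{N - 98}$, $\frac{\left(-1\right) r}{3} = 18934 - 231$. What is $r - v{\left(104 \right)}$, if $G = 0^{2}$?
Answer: $- \frac{168379}{3} \approx -56126.0$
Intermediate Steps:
$G = 0$
$r = -56109$ ($r = - 3 \left(18934 - 231\right) = \left(-3\right) 18703 = -56109$)
$v{\left(N \right)} = \frac{N}{-98 + N}$ ($v{\left(N \right)} = \frac{N + 0}{N - 98} = \frac{N}{-98 + N}$)
$r - v{\left(104 \right)} = -56109 - \frac{104}{-98 + 104} = -56109 - \frac{104}{6} = -56109 - 104 \cdot \frac{1}{6} = -56109 - \frac{52}{3} = - \frac{168379}{3}$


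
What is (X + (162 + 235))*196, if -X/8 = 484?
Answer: -681100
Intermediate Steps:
X = -3872 (X = -8*484 = -3872)
(X + (162 + 235))*196 = (-3872 + (162 + 235))*196 = (-3872 + 397)*196 = -3475*196 = -681100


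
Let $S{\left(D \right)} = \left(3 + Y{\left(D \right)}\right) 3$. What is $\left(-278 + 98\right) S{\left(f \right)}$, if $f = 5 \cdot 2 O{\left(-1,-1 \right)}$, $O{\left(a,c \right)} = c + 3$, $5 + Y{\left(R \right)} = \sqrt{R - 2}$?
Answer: $1080 - 1620 \sqrt{2} \approx -1211.0$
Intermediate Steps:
$Y{\left(R \right)} = -5 + \sqrt{-2 + R}$ ($Y{\left(R \right)} = -5 + \sqrt{R - 2} = -5 + \sqrt{-2 + R}$)
$O{\left(a,c \right)} = 3 + c$
$f = 20$ ($f = 5 \cdot 2 \left(3 - 1\right) = 10 \cdot 2 = 20$)
$S{\left(D \right)} = -6 + 3 \sqrt{-2 + D}$ ($S{\left(D \right)} = \left(3 + \left(-5 + \sqrt{-2 + D}\right)\right) 3 = \left(-2 + \sqrt{-2 + D}\right) 3 = -6 + 3 \sqrt{-2 + D}$)
$\left(-278 + 98\right) S{\left(f \right)} = \left(-278 + 98\right) \left(-6 + 3 \sqrt{-2 + 20}\right) = - 180 \left(-6 + 3 \sqrt{18}\right) = - 180 \left(-6 + 3 \cdot 3 \sqrt{2}\right) = - 180 \left(-6 + 9 \sqrt{2}\right) = 1080 - 1620 \sqrt{2}$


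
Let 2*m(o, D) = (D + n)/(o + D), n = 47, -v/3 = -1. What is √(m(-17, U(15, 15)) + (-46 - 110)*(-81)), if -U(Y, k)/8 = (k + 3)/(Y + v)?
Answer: √1263522/10 ≈ 112.41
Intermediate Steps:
v = 3 (v = -3*(-1) = 3)
U(Y, k) = -8*(3 + k)/(3 + Y) (U(Y, k) = -8*(k + 3)/(Y + 3) = -8*(3 + k)/(3 + Y))
m(o, D) = (47 + D)/(2*(D + o)) (m(o, D) = ((D + 47)/(o + D))/2 = ((47 + D)/(D + o))/2 = (47 + D)/(2*(D + o)))
√(m(-17, U(15, 15)) + (-46 - 110)*(-81)) = √((47 + 8*(-3 - 1*15)/(3 + 15))/(2*(8*(-3 - 1*15)/(3 + 15) - 17)) + (-46 - 110)*(-81)) = √((47 + 8*(-3 - 15)/18)/(2*(8*(-3 - 15)/18 - 17)) - 156*(-81)) = √((47 + 8*(1/18)*(-18))/(2*(8*(1/18)*(-18) - 17)) + 12636) = √((47 - 8)/(2*(-8 - 17)) + 12636) = √((½)*39/(-25) + 12636) = √((½)*(-1/25)*39 + 12636) = √(-39/50 + 12636) = √(631761/50) = √1263522/10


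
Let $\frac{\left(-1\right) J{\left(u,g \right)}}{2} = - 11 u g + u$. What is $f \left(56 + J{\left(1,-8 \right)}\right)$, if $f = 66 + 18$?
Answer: $-10248$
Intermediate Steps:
$J{\left(u,g \right)} = - 2 u + 22 g u$ ($J{\left(u,g \right)} = - 2 \left(- 11 u g + u\right) = - 2 \left(- 11 g u + u\right) = - 2 \left(u - 11 g u\right) = - 2 u + 22 g u$)
$f = 84$
$f \left(56 + J{\left(1,-8 \right)}\right) = 84 \left(56 + 2 \cdot 1 \left(-1 + 11 \left(-8\right)\right)\right) = 84 \left(56 + 2 \cdot 1 \left(-1 - 88\right)\right) = 84 \left(56 + 2 \cdot 1 \left(-89\right)\right) = 84 \left(56 - 178\right) = 84 \left(-122\right) = -10248$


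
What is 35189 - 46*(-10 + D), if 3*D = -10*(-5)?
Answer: 104647/3 ≈ 34882.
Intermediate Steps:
D = 50/3 (D = (-10*(-5))/3 = (⅓)*50 = 50/3 ≈ 16.667)
35189 - 46*(-10 + D) = 35189 - 46*(-10 + 50/3) = 35189 - 46*20/3 = 35189 - 920/3 = 104647/3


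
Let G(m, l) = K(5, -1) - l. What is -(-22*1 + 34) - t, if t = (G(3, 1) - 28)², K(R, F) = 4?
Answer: -637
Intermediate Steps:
G(m, l) = 4 - l
t = 625 (t = ((4 - 1*1) - 28)² = ((4 - 1) - 28)² = (3 - 28)² = (-25)² = 625)
-(-22*1 + 34) - t = -(-22*1 + 34) - 1*625 = -(-22 + 34) - 625 = -1*12 - 625 = -12 - 625 = -637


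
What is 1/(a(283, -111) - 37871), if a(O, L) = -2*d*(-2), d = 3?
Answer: -1/37859 ≈ -2.6414e-5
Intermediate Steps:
a(O, L) = 12 (a(O, L) = -2*3*(-2) = -6*(-2) = 12)
1/(a(283, -111) - 37871) = 1/(12 - 37871) = 1/(-37859) = -1/37859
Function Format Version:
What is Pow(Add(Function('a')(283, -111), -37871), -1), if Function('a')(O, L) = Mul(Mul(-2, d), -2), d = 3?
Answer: Rational(-1, 37859) ≈ -2.6414e-5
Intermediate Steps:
Function('a')(O, L) = 12 (Function('a')(O, L) = Mul(Mul(-2, 3), -2) = Mul(-6, -2) = 12)
Pow(Add(Function('a')(283, -111), -37871), -1) = Pow(Add(12, -37871), -1) = Pow(-37859, -1) = Rational(-1, 37859)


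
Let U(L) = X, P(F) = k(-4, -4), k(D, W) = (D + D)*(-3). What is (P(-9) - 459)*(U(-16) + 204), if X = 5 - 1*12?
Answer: -85695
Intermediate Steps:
k(D, W) = -6*D (k(D, W) = (2*D)*(-3) = -6*D)
P(F) = 24 (P(F) = -6*(-4) = 24)
X = -7 (X = 5 - 12 = -7)
U(L) = -7
(P(-9) - 459)*(U(-16) + 204) = (24 - 459)*(-7 + 204) = -435*197 = -85695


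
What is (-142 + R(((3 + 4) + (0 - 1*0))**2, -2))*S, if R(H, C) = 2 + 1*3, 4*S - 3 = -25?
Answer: 1507/2 ≈ 753.50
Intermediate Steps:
S = -11/2 (S = 3/4 + (1/4)*(-25) = 3/4 - 25/4 = -11/2 ≈ -5.5000)
R(H, C) = 5 (R(H, C) = 2 + 3 = 5)
(-142 + R(((3 + 4) + (0 - 1*0))**2, -2))*S = (-142 + 5)*(-11/2) = -137*(-11/2) = 1507/2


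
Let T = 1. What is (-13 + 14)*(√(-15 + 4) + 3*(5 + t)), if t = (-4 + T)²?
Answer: 42 + I*√11 ≈ 42.0 + 3.3166*I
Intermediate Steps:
t = 9 (t = (-4 + 1)² = (-3)² = 9)
(-13 + 14)*(√(-15 + 4) + 3*(5 + t)) = (-13 + 14)*(√(-15 + 4) + 3*(5 + 9)) = 1*(√(-11) + 3*14) = 1*(I*√11 + 42) = 1*(42 + I*√11) = 42 + I*√11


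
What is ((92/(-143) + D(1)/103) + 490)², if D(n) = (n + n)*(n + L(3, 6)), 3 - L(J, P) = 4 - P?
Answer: 51976169302500/216943441 ≈ 2.3958e+5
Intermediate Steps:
L(J, P) = -1 + P (L(J, P) = 3 - (4 - P) = 3 + (-4 + P) = -1 + P)
D(n) = 2*n*(5 + n) (D(n) = (n + n)*(n + (-1 + 6)) = (2*n)*(n + 5) = (2*n)*(5 + n) = 2*n*(5 + n))
((92/(-143) + D(1)/103) + 490)² = ((92/(-143) + (2*1*(5 + 1))/103) + 490)² = ((92*(-1/143) + (2*1*6)*(1/103)) + 490)² = ((-92/143 + 12*(1/103)) + 490)² = ((-92/143 + 12/103) + 490)² = (-7760/14729 + 490)² = (7209450/14729)² = 51976169302500/216943441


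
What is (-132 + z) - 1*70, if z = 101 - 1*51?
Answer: -152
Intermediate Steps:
z = 50 (z = 101 - 51 = 50)
(-132 + z) - 1*70 = (-132 + 50) - 1*70 = -82 - 70 = -152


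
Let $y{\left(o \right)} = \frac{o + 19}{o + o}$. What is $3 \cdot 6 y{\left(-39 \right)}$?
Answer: $\frac{60}{13} \approx 4.6154$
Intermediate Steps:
$y{\left(o \right)} = \frac{19 + o}{2 o}$
$3 \cdot 6 y{\left(-39 \right)} = 3 \cdot 6 \frac{19 - 39}{2 \left(-39\right)} = 18 \cdot \frac{1}{2} \left(- \frac{1}{39}\right) \left(-20\right) = 18 \cdot \frac{10}{39} = \frac{60}{13}$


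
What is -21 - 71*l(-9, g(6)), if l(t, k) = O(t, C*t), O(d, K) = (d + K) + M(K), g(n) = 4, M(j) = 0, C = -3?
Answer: -1299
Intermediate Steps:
O(d, K) = K + d (O(d, K) = (d + K) + 0 = (K + d) + 0 = K + d)
l(t, k) = -2*t (l(t, k) = -3*t + t = -2*t)
-21 - 71*l(-9, g(6)) = -21 - (-142)*(-9) = -21 - 71*18 = -21 - 1278 = -1299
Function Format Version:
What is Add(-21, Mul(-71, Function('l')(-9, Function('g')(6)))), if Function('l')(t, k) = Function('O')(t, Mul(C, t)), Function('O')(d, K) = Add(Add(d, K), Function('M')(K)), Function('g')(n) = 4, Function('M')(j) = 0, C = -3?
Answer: -1299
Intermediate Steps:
Function('O')(d, K) = Add(K, d) (Function('O')(d, K) = Add(Add(d, K), 0) = Add(Add(K, d), 0) = Add(K, d))
Function('l')(t, k) = Mul(-2, t) (Function('l')(t, k) = Add(Mul(-3, t), t) = Mul(-2, t))
Add(-21, Mul(-71, Function('l')(-9, Function('g')(6)))) = Add(-21, Mul(-71, Mul(-2, -9))) = Add(-21, Mul(-71, 18)) = Add(-21, -1278) = -1299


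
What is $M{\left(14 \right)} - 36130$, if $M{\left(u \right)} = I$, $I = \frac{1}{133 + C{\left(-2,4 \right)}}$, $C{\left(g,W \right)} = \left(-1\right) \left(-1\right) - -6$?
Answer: $- \frac{5058199}{140} \approx -36130.0$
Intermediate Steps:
$C{\left(g,W \right)} = 7$ ($C{\left(g,W \right)} = 1 + 6 = 7$)
$I = \frac{1}{140}$ ($I = \frac{1}{133 + 7} = \frac{1}{140} \approx 0.0071429$)
$M{\left(u \right)} = \frac{1}{140}$
$M{\left(14 \right)} - 36130 = \frac{1}{140} - 36130 = - \frac{5058199}{140}$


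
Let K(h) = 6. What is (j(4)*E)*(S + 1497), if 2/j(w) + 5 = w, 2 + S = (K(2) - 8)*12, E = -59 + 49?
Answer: 29420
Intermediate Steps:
E = -10
S = -26 (S = -2 + (6 - 8)*12 = -2 - 2*12 = -2 - 24 = -26)
j(w) = 2/(-5 + w)
(j(4)*E)*(S + 1497) = ((2/(-5 + 4))*(-10))*(-26 + 1497) = ((2/(-1))*(-10))*1471 = ((2*(-1))*(-10))*1471 = -2*(-10)*1471 = 20*1471 = 29420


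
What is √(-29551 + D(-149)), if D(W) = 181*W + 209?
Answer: I*√56311 ≈ 237.3*I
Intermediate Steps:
D(W) = 209 + 181*W
√(-29551 + D(-149)) = √(-29551 + (209 + 181*(-149))) = √(-29551 + (209 - 26969)) = √(-29551 - 26760) = √(-56311) = I*√56311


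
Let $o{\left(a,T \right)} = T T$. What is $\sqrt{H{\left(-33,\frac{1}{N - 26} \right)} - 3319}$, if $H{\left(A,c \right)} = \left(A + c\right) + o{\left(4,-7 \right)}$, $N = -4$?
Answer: $\frac{i \sqrt{2972730}}{30} \approx 57.472 i$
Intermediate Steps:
$o{\left(a,T \right)} = T^{2}$
$H{\left(A,c \right)} = 49 + A + c$ ($H{\left(A,c \right)} = \left(A + c\right) + \left(-7\right)^{2} = \left(A + c\right) + 49 = 49 + A + c$)
$\sqrt{H{\left(-33,\frac{1}{N - 26} \right)} - 3319} = \sqrt{\left(49 - 33 + \frac{1}{-4 - 26}\right) - 3319} = \sqrt{\left(49 - 33 + \frac{1}{-30}\right) - 3319} = \sqrt{\left(49 - 33 - \frac{1}{30}\right) - 3319} = \sqrt{\frac{479}{30} - 3319} = \sqrt{- \frac{99091}{30}} = \frac{i \sqrt{2972730}}{30}$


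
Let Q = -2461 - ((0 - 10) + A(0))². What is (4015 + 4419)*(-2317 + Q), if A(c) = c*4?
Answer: -41141052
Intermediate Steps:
A(c) = 4*c
Q = -2561 (Q = -2461 - ((0 - 10) + 4*0)² = -2461 - (-10 + 0)² = -2461 - 1*(-10)² = -2461 - 1*100 = -2461 - 100 = -2561)
(4015 + 4419)*(-2317 + Q) = (4015 + 4419)*(-2317 - 2561) = 8434*(-4878) = -41141052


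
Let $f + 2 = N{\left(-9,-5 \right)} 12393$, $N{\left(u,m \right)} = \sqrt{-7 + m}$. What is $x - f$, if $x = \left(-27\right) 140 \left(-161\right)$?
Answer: $608582 - 24786 i \sqrt{3} \approx 6.0858 \cdot 10^{5} - 42931.0 i$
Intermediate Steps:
$x = 608580$ ($x = \left(-3780\right) \left(-161\right) = 608580$)
$f = -2 + 24786 i \sqrt{3}$ ($f = -2 + \sqrt{-7 - 5} \cdot 12393 = -2 + \sqrt{-12} \cdot 12393 = -2 + 2 i \sqrt{3} \cdot 12393 = -2 + 24786 i \sqrt{3} \approx -2.0 + 42931.0 i$)
$x - f = 608580 - \left(-2 + 24786 i \sqrt{3}\right) = 608580 + \left(2 - 24786 i \sqrt{3}\right) = 608582 - 24786 i \sqrt{3}$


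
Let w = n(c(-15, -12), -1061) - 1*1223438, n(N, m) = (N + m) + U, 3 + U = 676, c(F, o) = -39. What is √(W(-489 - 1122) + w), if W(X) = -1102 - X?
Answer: 2*I*√305839 ≈ 1106.1*I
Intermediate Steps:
U = 673 (U = -3 + 676 = 673)
n(N, m) = 673 + N + m (n(N, m) = (N + m) + 673 = 673 + N + m)
w = -1223865 (w = (673 - 39 - 1061) - 1*1223438 = -427 - 1223438 = -1223865)
√(W(-489 - 1122) + w) = √((-1102 - (-489 - 1122)) - 1223865) = √((-1102 - 1*(-1611)) - 1223865) = √((-1102 + 1611) - 1223865) = √(509 - 1223865) = √(-1223356) = 2*I*√305839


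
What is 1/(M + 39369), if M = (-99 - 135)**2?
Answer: 1/94125 ≈ 1.0624e-5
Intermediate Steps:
M = 54756 (M = (-234)**2 = 54756)
1/(M + 39369) = 1/(54756 + 39369) = 1/94125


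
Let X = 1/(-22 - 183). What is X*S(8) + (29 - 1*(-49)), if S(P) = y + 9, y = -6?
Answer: 15987/205 ≈ 77.985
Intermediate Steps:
S(P) = 3 (S(P) = -6 + 9 = 3)
X = -1/205 (X = 1/(-205) = -1/205 ≈ -0.0048781)
X*S(8) + (29 - 1*(-49)) = -1/205*3 + (29 - 1*(-49)) = -3/205 + (29 + 49) = -3/205 + 78 = 15987/205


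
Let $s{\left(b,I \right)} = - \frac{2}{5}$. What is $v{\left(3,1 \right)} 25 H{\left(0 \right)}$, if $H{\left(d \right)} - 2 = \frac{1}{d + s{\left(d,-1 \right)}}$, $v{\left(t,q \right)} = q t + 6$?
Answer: $- \frac{225}{2} \approx -112.5$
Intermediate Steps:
$s{\left(b,I \right)} = - \frac{2}{5}$ ($s{\left(b,I \right)} = \left(-2\right) \frac{1}{5} = - \frac{2}{5}$)
$v{\left(t,q \right)} = 6 + q t$
$H{\left(d \right)} = 2 + \frac{1}{- \frac{2}{5} + d}$ ($H{\left(d \right)} = 2 + \frac{1}{d - \frac{2}{5}} = 2 + \frac{1}{- \frac{2}{5} + d}$)
$v{\left(3,1 \right)} 25 H{\left(0 \right)} = \left(6 + 1 \cdot 3\right) 25 \frac{1 + 10 \cdot 0}{-2 + 5 \cdot 0} = \left(6 + 3\right) 25 \frac{1 + 0}{-2 + 0} = 9 \cdot 25 \frac{1}{-2} \cdot 1 = 225 \left(\left(- \frac{1}{2}\right) 1\right) = 225 \left(- \frac{1}{2}\right) = - \frac{225}{2}$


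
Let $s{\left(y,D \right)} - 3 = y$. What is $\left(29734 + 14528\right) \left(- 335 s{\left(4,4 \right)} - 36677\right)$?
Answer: $-1727191764$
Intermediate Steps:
$s{\left(y,D \right)} = 3 + y$
$\left(29734 + 14528\right) \left(- 335 s{\left(4,4 \right)} - 36677\right) = \left(29734 + 14528\right) \left(- 335 \left(3 + 4\right) - 36677\right) = 44262 \left(\left(-335\right) 7 - 36677\right) = 44262 \left(-2345 - 36677\right) = 44262 \left(-39022\right) = -1727191764$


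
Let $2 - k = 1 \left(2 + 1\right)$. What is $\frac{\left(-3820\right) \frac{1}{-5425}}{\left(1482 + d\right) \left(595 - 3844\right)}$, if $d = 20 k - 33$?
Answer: $- \frac{764}{5037460785} \approx -1.5166 \cdot 10^{-7}$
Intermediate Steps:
$k = -1$ ($k = 2 - 1 \left(2 + 1\right) = 2 - 1 \cdot 3 = 2 - 3 = -1$)
$d = -53$ ($d = 20 \left(-1\right) - 33 = -20 - 33 = -53$)
$\frac{\left(-3820\right) \frac{1}{-5425}}{\left(1482 + d\right) \left(595 - 3844\right)} = \frac{\left(-3820\right) \frac{1}{-5425}}{\left(1482 - 53\right) \left(595 - 3844\right)} = \frac{\left(-3820\right) \left(- \frac{1}{5425}\right)}{1429 \left(-3249\right)} = \frac{764}{1085 \left(-4642821\right)} = \frac{764}{1085} \left(- \frac{1}{4642821}\right) = - \frac{764}{5037460785}$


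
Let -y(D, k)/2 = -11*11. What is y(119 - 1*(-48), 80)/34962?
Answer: 121/17481 ≈ 0.0069218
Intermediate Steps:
y(D, k) = 242 (y(D, k) = -(-22)*11 = -2*(-121) = 242)
y(119 - 1*(-48), 80)/34962 = 242/34962 = 242*(1/34962) = 121/17481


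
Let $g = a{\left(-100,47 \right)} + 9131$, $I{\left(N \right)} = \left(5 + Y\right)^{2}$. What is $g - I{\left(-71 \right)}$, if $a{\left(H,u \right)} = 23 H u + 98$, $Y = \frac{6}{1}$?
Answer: $-98992$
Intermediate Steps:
$Y = 6$ ($Y = 6 \cdot 1 = 6$)
$a{\left(H,u \right)} = 98 + 23 H u$ ($a{\left(H,u \right)} = 23 H u + 98 = 98 + 23 H u$)
$I{\left(N \right)} = 121$ ($I{\left(N \right)} = \left(5 + 6\right)^{2} = 11^{2} = 121$)
$g = -98871$ ($g = \left(98 + 23 \left(-100\right) 47\right) + 9131 = \left(98 - 108100\right) + 9131 = -108002 + 9131 = -98871$)
$g - I{\left(-71 \right)} = -98871 - 121 = -98992$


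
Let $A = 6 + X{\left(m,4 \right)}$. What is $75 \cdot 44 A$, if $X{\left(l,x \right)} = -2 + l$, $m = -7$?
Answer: $-9900$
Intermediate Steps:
$A = -3$ ($A = 6 - 9 = -3$)
$75 \cdot 44 A = 75 \cdot 44 \left(-3\right) = 3300 \left(-3\right) = -9900$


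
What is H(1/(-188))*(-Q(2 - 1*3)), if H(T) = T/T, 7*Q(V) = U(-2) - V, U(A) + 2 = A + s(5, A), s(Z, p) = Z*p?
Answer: 13/7 ≈ 1.8571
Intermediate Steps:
U(A) = -2 + 6*A (U(A) = -2 + (A + 5*A) = -2 + 6*A)
Q(V) = -2 - V/7 (Q(V) = ((-2 + 6*(-2)) - V)/7 = ((-2 - 12) - V)/7 = (-14 - V)/7 = -2 - V/7)
H(T) = 1
H(1/(-188))*(-Q(2 - 1*3)) = 1*(-(-2 - (2 - 1*3)/7)) = 1*(-(-2 - (2 - 3)/7)) = 1*(-(-2 - ⅐*(-1))) = 1*(-(-2 + ⅐)) = 1*(-1*(-13/7)) = 1*(13/7) = 13/7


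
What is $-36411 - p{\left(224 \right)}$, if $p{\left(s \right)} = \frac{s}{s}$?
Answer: $-36412$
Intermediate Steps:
$p{\left(s \right)} = 1$
$-36411 - p{\left(224 \right)} = -36411 - 1 = -36412$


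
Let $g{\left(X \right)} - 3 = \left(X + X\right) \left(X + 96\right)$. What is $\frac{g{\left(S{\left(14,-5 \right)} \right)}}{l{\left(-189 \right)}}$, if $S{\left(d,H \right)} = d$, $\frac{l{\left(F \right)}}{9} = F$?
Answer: $- \frac{3083}{1701} \approx -1.8125$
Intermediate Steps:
$l{\left(F \right)} = 9 F$
$g{\left(X \right)} = 3 + 2 X \left(96 + X\right)$ ($g{\left(X \right)} = 3 + \left(X + X\right) \left(X + 96\right) = 3 + 2 X \left(96 + X\right)$)
$\frac{g{\left(S{\left(14,-5 \right)} \right)}}{l{\left(-189 \right)}} = \frac{3 + 2 \cdot 14^{2} + 192 \cdot 14}{9 \left(-189\right)} = \frac{3 + 2 \cdot 196 + 2688}{-1701} = \left(3 + 392 + 2688\right) \left(- \frac{1}{1701}\right) = 3083 \left(- \frac{1}{1701}\right) = - \frac{3083}{1701}$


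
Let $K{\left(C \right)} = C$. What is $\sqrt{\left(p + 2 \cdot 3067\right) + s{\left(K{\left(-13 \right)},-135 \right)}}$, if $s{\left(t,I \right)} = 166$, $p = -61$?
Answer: $\sqrt{6239} \approx 78.987$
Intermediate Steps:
$\sqrt{\left(p + 2 \cdot 3067\right) + s{\left(K{\left(-13 \right)},-135 \right)}} = \sqrt{\left(-61 + 2 \cdot 3067\right) + 166} = \sqrt{\left(-61 + 6134\right) + 166} = \sqrt{6073 + 166} = \sqrt{6239}$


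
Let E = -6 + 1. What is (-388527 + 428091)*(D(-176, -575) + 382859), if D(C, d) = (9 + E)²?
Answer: 15148066500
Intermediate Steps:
E = -5
D(C, d) = 16 (D(C, d) = (9 - 5)² = 4² = 16)
(-388527 + 428091)*(D(-176, -575) + 382859) = (-388527 + 428091)*(16 + 382859) = 39564*382875 = 15148066500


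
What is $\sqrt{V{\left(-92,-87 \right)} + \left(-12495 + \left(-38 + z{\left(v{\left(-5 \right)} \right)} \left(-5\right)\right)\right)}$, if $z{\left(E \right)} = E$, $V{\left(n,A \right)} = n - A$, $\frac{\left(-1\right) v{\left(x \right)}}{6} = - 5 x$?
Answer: $2 i \sqrt{2947} \approx 108.57 i$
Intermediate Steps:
$v{\left(x \right)} = 30 x$ ($v{\left(x \right)} = - 6 \left(- 5 x\right) = 30 x$)
$\sqrt{V{\left(-92,-87 \right)} + \left(-12495 + \left(-38 + z{\left(v{\left(-5 \right)} \right)} \left(-5\right)\right)\right)} = \sqrt{\left(-92 - -87\right) - \left(12533 - 30 \left(-5\right) \left(-5\right)\right)} = \sqrt{\left(-92 + 87\right) - 11783} = \sqrt{-5 + \left(-12495 + \left(-38 + 750\right)\right)} = \sqrt{-5 + \left(-12495 + 712\right)} = \sqrt{-5 - 11783} = \sqrt{-11788} = 2 i \sqrt{2947}$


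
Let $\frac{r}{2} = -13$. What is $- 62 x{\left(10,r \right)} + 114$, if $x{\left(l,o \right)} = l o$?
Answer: $16234$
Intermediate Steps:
$r = -26$ ($r = 2 \left(-13\right) = -26$)
$- 62 x{\left(10,r \right)} + 114 = - 62 \cdot 10 \left(-26\right) + 114 = \left(-62\right) \left(-260\right) + 114 = 16120 + 114 = 16234$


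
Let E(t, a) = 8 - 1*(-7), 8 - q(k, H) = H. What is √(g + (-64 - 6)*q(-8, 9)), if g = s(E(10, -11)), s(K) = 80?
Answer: 5*√6 ≈ 12.247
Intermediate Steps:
q(k, H) = 8 - H
E(t, a) = 15 (E(t, a) = 8 + 7 = 15)
g = 80
√(g + (-64 - 6)*q(-8, 9)) = √(80 + (-64 - 6)*(8 - 1*9)) = √(80 - 70*(8 - 9)) = √(80 - 70*(-1)) = √(80 + 70) = √150 = 5*√6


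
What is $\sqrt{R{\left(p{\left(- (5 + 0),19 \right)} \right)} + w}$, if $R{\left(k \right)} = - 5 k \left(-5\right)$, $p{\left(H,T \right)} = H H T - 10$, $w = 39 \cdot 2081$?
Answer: $4 \sqrt{5799} \approx 304.6$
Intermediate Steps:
$w = 81159$
$p{\left(H,T \right)} = -10 + T H^{2}$ ($p{\left(H,T \right)} = H^{2} T - 10 = T H^{2} - 10 = -10 + T H^{2}$)
$R{\left(k \right)} = 25 k$
$\sqrt{R{\left(p{\left(- (5 + 0),19 \right)} \right)} + w} = \sqrt{25 \left(-10 + 19 \left(- (5 + 0)\right)^{2}\right) + 81159} = \sqrt{25 \left(-10 + 19 \left(\left(-1\right) 5\right)^{2}\right) + 81159} = \sqrt{25 \left(-10 + 19 \left(-5\right)^{2}\right) + 81159} = \sqrt{25 \left(-10 + 19 \cdot 25\right) + 81159} = \sqrt{25 \left(-10 + 475\right) + 81159} = \sqrt{25 \cdot 465 + 81159} = \sqrt{11625 + 81159} = \sqrt{92784} = 4 \sqrt{5799}$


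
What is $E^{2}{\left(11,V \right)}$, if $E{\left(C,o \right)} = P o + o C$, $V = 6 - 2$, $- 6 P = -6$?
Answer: $2304$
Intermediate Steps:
$P = 1$ ($P = \left(- \frac{1}{6}\right) \left(-6\right) = 1$)
$V = 4$
$E{\left(C,o \right)} = o + C o$ ($E{\left(C,o \right)} = 1 o + o C = o + C o$)
$E^{2}{\left(11,V \right)} = \left(4 \left(1 + 11\right)\right)^{2} = \left(4 \cdot 12\right)^{2} = 48^{2} = 2304$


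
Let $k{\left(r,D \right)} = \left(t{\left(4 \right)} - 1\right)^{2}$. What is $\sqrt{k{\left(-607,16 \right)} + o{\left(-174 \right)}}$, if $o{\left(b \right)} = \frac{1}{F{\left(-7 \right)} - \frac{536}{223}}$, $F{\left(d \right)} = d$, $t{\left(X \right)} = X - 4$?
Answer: $\frac{\sqrt{436642}}{699} \approx 0.94533$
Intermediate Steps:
$t{\left(X \right)} = -4 + X$
$o{\left(b \right)} = - \frac{223}{2097}$ ($o{\left(b \right)} = \frac{1}{-7 - \frac{536}{223}} = \frac{1}{- \frac{2097}{223}} = - \frac{223}{2097}$)
$k{\left(r,D \right)} = 1$ ($k{\left(r,D \right)} = \left(\left(-4 + 4\right) - 1\right)^{2} = \left(0 - 1\right)^{2} = \left(-1\right)^{2} = 1$)
$\sqrt{k{\left(-607,16 \right)} + o{\left(-174 \right)}} = \sqrt{1 - \frac{223}{2097}} = \sqrt{\frac{1874}{2097}} = \frac{\sqrt{436642}}{699}$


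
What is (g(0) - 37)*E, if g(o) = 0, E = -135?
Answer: 4995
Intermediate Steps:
(g(0) - 37)*E = (0 - 37)*(-135) = -37*(-135) = 4995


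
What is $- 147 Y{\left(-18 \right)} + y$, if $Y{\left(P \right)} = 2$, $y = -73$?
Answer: $-367$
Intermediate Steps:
$- 147 Y{\left(-18 \right)} + y = \left(-147\right) 2 - 73 = -294 - 73 = -367$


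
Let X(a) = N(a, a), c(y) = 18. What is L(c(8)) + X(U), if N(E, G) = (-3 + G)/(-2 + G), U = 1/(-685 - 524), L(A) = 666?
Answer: 1614682/2419 ≈ 667.50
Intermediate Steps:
U = -1/1209 (U = 1/(-1209) = -1/1209 ≈ -0.00082713)
N(E, G) = (-3 + G)/(-2 + G)
X(a) = (-3 + a)/(-2 + a)
L(c(8)) + X(U) = 666 + (-3 - 1/1209)/(-2 - 1/1209) = 666 - 3628/1209/(-2419/1209) = 666 - 1209/2419*(-3628/1209) = 666 + 3628/2419 = 1614682/2419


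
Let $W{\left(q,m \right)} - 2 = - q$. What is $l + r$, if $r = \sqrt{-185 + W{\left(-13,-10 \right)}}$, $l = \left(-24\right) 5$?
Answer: $-120 + i \sqrt{170} \approx -120.0 + 13.038 i$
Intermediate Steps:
$W{\left(q,m \right)} = 2 - q$
$l = -120$
$r = i \sqrt{170}$ ($r = \sqrt{-185 + \left(2 - -13\right)} = \sqrt{-185 + \left(2 + 13\right)} = \sqrt{-185 + 15} = \sqrt{-170} = i \sqrt{170} \approx 13.038 i$)
$l + r = -120 + i \sqrt{170}$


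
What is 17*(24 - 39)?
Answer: -255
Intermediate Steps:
17*(24 - 39) = 17*(-15) = -255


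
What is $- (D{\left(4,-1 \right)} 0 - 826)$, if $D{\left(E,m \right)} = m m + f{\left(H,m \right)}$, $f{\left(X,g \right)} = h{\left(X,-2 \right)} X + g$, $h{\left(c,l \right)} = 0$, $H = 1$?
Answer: $826$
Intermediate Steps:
$f{\left(X,g \right)} = g$ ($f{\left(X,g \right)} = 0 X + g = 0 + g = g$)
$D{\left(E,m \right)} = m + m^{2}$ ($D{\left(E,m \right)} = m m + m = m^{2} + m = m + m^{2}$)
$- (D{\left(4,-1 \right)} 0 - 826) = - (- (1 - 1) 0 - 826) = - (\left(-1\right) 0 \cdot 0 - 826) = - (0 \cdot 0 - 826) = - (0 - 826) = \left(-1\right) \left(-826\right) = 826$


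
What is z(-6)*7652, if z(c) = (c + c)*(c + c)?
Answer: 1101888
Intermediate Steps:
z(c) = 4*c² (z(c) = (2*c)*(2*c) = 4*c²)
z(-6)*7652 = (4*(-6)²)*7652 = (4*36)*7652 = 144*7652 = 1101888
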